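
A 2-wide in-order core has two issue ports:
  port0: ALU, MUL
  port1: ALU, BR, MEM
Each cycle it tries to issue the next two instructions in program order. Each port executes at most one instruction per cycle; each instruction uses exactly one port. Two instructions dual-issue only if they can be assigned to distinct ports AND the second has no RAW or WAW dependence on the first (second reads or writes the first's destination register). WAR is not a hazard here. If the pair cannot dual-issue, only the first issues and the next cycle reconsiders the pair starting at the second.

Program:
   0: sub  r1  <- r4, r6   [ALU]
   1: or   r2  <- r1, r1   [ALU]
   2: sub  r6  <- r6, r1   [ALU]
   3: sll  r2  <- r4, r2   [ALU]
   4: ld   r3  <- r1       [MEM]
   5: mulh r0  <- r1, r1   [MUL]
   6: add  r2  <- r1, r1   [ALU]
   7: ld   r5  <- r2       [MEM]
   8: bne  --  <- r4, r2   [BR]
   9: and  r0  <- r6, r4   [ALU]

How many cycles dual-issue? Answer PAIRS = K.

PAIRS = 4

[0] i0  sub  -- RAW r1
[1] i1&i2  or/sub  -- 2-wide
[2] i3&i4  sll/ld  -- 2-wide
[3] i5&i6  mulh/add  -- 2-wide
[4] i7  ld  -- no-port MEM/BR
[5] i8&i9  bne/and  -- 2-wide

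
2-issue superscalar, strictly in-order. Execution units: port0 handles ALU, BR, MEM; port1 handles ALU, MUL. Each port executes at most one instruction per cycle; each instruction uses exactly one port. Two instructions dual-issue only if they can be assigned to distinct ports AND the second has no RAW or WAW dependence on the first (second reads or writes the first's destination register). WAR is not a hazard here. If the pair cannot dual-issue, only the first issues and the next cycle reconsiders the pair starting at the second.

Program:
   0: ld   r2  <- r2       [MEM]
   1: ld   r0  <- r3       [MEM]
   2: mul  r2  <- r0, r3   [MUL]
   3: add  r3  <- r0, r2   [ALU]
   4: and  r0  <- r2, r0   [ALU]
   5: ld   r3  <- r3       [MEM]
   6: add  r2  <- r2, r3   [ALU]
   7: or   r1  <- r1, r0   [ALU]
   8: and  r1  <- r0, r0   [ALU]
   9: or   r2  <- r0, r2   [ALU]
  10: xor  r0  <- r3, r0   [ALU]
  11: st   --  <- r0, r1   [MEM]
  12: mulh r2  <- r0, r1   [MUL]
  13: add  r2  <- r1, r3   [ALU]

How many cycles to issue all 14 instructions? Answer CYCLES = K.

[0] i0  ld  -- no-port MEM/MEM
[1] i1  ld  -- RAW r0
[2] i2  mul  -- RAW r2
[3] i3,i4  add;and  -- 2-wide
[4] i5  ld  -- RAW r3
[5] i6,i7  add;or  -- 2-wide
[6] i8,i9  and;or  -- 2-wide
[7] i10  xor  -- RAW r0
[8] i11,i12  st;mulh  -- 2-wide
[9] i13  add  -- tail

CYCLES = 10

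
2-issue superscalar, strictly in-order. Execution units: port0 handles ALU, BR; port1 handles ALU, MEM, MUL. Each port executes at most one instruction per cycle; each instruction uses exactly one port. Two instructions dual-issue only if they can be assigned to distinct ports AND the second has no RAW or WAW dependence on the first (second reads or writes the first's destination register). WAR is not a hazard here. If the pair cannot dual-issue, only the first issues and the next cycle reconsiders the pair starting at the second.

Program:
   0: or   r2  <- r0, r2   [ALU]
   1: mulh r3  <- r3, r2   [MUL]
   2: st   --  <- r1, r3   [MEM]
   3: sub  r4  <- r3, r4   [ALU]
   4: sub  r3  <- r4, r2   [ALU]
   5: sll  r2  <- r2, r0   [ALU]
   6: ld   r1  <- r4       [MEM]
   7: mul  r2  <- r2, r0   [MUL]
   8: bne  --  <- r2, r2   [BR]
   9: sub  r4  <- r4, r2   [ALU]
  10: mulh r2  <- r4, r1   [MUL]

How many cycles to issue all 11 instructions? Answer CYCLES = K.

CYCLES = 8

#0 head=0: or.ALU i0 RAW r2
#1 head=1: mulh.MUL i1 no-port MUL/MEM
#2 head=2: st.MEM+sub.ALU i2,i3 dual
#3 head=4: sub.ALU+sll.ALU i4,i5 dual
#4 head=6: ld.MEM i6 no-port MEM/MUL
#5 head=7: mul.MUL i7 RAW r2
#6 head=8: bne.BR+sub.ALU i8,i9 dual
#7 head=10: mulh.MUL i10 tail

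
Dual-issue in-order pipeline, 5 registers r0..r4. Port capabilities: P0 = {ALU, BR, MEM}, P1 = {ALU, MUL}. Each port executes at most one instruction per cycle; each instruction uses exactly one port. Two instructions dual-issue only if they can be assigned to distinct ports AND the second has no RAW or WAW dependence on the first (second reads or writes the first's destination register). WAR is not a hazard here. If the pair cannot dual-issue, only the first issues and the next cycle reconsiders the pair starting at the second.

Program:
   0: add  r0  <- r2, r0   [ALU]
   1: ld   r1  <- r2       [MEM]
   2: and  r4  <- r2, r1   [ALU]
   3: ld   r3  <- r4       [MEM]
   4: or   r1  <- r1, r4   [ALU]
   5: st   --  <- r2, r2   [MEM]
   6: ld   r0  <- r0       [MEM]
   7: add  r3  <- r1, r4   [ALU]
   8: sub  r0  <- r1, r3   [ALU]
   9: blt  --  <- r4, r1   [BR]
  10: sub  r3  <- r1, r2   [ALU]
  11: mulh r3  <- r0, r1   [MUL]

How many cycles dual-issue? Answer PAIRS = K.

[0] i0,i1  add.ALU ld.MEM  -- pair
[1] i2  and.ALU  -- RAW r4
[2] i3,i4  ld.MEM or.ALU  -- pair
[3] i5  st.MEM  -- no-port MEM/MEM
[4] i6,i7  ld.MEM add.ALU  -- pair
[5] i8,i9  sub.ALU blt.BR  -- pair
[6] i10  sub.ALU  -- WAW r3
[7] i11  mulh.MUL  -- tail

PAIRS = 4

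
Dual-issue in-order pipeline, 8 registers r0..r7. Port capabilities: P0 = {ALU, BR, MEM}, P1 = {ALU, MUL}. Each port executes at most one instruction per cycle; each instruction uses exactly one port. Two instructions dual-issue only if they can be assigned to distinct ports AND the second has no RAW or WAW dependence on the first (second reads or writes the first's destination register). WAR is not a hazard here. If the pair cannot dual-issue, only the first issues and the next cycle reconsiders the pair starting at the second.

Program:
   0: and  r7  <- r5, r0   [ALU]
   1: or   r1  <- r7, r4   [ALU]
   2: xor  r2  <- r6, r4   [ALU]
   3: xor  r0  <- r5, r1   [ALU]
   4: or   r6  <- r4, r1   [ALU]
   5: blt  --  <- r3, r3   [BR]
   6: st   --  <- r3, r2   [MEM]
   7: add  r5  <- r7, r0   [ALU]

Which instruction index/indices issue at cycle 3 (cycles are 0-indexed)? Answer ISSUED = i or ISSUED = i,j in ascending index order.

ISSUED = 5

c0: i0 and  RAW r7
c1: i1+i2 or xor  2-wide
c2: i3+i4 xor or  2-wide
c3: i5 blt  no-port BR/MEM
c4: i6+i7 st add  2-wide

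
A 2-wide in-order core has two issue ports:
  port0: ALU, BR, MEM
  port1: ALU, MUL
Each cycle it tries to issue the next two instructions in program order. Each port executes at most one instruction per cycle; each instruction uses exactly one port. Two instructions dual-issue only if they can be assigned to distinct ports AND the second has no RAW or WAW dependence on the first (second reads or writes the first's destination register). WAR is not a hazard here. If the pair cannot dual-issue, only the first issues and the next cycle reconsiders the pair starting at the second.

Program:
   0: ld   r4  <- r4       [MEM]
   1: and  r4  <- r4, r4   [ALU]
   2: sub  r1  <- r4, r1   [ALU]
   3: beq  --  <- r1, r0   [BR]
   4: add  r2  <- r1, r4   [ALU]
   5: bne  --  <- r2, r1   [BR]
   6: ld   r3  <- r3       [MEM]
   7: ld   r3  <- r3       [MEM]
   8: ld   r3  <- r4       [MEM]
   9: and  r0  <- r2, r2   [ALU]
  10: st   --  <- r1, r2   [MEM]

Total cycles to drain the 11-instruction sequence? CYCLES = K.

CYCLES = 9

0. ld.MEM @i0  | RAW+WAW r4
1. and.ALU @i1  | RAW r4
2. sub.ALU @i2  | RAW r1
3. beq.BR/add.ALU @i3/i4  | dual
4. bne.BR @i5  | no-port BR/MEM
5. ld.MEM @i6  | no-port MEM/MEM
6. ld.MEM @i7  | no-port MEM/MEM
7. ld.MEM/and.ALU @i8/i9  | dual
8. st.MEM @i10  | tail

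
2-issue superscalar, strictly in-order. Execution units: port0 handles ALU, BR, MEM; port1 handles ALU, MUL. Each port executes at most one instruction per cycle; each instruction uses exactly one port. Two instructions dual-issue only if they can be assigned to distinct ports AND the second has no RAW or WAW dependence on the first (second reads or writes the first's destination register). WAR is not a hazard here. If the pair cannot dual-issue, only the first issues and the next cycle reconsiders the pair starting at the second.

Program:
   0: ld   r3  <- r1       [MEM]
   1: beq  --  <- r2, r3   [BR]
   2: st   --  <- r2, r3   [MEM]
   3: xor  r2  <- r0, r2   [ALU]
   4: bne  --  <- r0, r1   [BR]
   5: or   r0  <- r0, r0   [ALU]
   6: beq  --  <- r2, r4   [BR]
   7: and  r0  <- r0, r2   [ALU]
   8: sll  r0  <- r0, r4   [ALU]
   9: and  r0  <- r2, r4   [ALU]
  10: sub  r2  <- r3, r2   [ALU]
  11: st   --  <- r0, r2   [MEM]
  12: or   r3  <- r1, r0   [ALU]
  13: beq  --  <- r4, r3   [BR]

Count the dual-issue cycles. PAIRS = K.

#0 head=0: ld.MEM i0 no-port MEM/BR
#1 head=1: beq.BR i1 no-port BR/MEM
#2 head=2: st.MEM xor.ALU i2&i3 2-wide
#3 head=4: bne.BR or.ALU i4&i5 2-wide
#4 head=6: beq.BR and.ALU i6&i7 2-wide
#5 head=8: sll.ALU i8 WAW r0
#6 head=9: and.ALU sub.ALU i9&i10 2-wide
#7 head=11: st.MEM or.ALU i11&i12 2-wide
#8 head=13: beq.BR i13 tail

PAIRS = 5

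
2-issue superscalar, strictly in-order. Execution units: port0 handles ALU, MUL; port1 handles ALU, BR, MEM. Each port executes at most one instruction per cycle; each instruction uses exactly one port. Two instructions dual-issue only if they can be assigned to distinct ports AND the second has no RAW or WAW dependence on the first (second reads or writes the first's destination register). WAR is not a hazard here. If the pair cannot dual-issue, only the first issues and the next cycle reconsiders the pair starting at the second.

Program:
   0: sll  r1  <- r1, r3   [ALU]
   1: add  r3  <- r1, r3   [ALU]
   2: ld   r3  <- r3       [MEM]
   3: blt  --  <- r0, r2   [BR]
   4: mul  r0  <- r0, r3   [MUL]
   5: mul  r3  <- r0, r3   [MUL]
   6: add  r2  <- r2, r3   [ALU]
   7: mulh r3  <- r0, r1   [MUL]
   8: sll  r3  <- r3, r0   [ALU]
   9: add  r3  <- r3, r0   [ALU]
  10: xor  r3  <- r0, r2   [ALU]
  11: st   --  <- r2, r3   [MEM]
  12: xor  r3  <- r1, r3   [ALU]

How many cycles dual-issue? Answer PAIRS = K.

  cy0 -> i0 (sll) RAW r1
  cy1 -> i1 (add) RAW+WAW r3
  cy2 -> i2 (ld) no-port MEM/BR
  cy3 -> i3+i4 (blt/mul) 2-wide
  cy4 -> i5 (mul) RAW r3
  cy5 -> i6+i7 (add/mulh) 2-wide
  cy6 -> i8 (sll) RAW+WAW r3
  cy7 -> i9 (add) WAW r3
  cy8 -> i10 (xor) RAW r3
  cy9 -> i11+i12 (st/xor) 2-wide

PAIRS = 3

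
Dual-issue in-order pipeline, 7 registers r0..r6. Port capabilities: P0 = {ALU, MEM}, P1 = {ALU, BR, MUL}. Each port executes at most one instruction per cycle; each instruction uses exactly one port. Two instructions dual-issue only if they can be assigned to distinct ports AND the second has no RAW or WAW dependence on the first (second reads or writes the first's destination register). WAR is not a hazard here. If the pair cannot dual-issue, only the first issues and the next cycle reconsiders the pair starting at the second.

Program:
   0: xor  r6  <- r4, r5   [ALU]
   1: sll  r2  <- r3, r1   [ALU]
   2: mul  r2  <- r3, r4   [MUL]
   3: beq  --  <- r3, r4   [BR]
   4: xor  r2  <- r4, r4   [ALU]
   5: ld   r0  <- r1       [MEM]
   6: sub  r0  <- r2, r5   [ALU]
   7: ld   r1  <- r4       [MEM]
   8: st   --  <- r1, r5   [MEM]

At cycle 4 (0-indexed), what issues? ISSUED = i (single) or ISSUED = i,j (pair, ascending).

  cy0 -> i0&i1 (xor.ALU sll.ALU) dual
  cy1 -> i2 (mul.MUL) no-port MUL/BR
  cy2 -> i3&i4 (beq.BR xor.ALU) dual
  cy3 -> i5 (ld.MEM) WAW r0
  cy4 -> i6&i7 (sub.ALU ld.MEM) dual
  cy5 -> i8 (st.MEM) tail

ISSUED = 6,7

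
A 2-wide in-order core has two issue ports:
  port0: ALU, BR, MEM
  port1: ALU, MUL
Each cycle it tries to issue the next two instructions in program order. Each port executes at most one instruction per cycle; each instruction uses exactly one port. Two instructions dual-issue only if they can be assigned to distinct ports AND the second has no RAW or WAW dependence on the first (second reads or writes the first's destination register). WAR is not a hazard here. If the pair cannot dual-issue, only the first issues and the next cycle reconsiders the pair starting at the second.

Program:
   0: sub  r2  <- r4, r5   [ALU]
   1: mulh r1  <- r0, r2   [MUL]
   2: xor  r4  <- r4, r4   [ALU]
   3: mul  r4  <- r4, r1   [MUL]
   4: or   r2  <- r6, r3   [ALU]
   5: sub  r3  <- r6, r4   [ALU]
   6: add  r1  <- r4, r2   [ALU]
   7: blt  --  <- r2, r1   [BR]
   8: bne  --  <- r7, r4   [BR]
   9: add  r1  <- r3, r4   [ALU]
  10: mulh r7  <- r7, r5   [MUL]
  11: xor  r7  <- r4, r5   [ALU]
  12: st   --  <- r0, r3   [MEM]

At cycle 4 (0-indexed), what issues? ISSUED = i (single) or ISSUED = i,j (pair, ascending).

#0 head=0: sub.ALU i0 RAW r2
#1 head=1: mulh.MUL xor.ALU i1/i2 2-wide
#2 head=3: mul.MUL or.ALU i3/i4 2-wide
#3 head=5: sub.ALU add.ALU i5/i6 2-wide
#4 head=7: blt.BR i7 no-port BR/BR
#5 head=8: bne.BR add.ALU i8/i9 2-wide
#6 head=10: mulh.MUL i10 WAW r7
#7 head=11: xor.ALU st.MEM i11/i12 2-wide

ISSUED = 7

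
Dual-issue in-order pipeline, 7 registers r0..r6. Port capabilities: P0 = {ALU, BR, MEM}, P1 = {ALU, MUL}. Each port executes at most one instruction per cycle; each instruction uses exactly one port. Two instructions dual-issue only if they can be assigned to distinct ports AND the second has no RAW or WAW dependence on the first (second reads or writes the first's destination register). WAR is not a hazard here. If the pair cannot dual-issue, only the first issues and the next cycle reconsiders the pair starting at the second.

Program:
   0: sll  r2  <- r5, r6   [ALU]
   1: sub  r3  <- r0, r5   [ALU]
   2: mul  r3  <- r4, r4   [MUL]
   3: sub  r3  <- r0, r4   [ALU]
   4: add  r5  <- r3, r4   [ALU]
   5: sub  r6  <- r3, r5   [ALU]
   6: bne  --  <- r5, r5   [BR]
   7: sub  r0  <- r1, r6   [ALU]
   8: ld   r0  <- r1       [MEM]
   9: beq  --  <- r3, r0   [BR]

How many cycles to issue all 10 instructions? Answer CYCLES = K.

CYCLES = 8

c0: i0+i1 sll.ALU/sub.ALU  dual
c1: i2 mul.MUL  WAW r3
c2: i3 sub.ALU  RAW r3
c3: i4 add.ALU  RAW r5
c4: i5+i6 sub.ALU/bne.BR  dual
c5: i7 sub.ALU  WAW r0
c6: i8 ld.MEM  no-port MEM/BR
c7: i9 beq.BR  tail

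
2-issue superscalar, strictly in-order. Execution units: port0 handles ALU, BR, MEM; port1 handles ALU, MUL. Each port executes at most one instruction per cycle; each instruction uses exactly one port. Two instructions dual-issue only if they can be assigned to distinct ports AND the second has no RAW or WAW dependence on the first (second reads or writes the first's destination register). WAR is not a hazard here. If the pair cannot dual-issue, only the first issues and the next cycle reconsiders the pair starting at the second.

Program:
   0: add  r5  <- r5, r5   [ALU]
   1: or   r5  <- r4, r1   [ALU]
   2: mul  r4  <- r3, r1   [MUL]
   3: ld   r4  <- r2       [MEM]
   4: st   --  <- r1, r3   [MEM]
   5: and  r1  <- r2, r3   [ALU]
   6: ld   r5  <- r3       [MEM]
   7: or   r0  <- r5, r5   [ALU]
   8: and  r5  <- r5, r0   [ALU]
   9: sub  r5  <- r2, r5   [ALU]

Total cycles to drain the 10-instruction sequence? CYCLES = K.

  cy0 -> i0 (add.ALU) WAW r5
  cy1 -> i1,i2 (or.ALU;mul.MUL) dual
  cy2 -> i3 (ld.MEM) no-port MEM/MEM
  cy3 -> i4,i5 (st.MEM;and.ALU) dual
  cy4 -> i6 (ld.MEM) RAW r5
  cy5 -> i7 (or.ALU) RAW r0
  cy6 -> i8 (and.ALU) RAW+WAW r5
  cy7 -> i9 (sub.ALU) tail

CYCLES = 8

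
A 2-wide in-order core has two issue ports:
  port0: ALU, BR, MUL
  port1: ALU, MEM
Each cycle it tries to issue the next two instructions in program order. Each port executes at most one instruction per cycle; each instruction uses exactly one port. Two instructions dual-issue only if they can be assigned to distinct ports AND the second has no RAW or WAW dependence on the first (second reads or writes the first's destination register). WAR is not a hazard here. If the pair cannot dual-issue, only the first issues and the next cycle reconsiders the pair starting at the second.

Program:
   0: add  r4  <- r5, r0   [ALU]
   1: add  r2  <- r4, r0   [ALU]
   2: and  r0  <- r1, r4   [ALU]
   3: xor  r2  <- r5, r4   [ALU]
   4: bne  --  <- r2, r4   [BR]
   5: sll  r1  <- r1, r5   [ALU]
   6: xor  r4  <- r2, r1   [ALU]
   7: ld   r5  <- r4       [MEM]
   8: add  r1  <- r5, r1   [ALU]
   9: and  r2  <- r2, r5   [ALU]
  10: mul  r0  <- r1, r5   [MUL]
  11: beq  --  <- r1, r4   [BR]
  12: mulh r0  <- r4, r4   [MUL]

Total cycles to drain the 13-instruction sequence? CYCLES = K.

  cy0 -> i0 (add.ALU) RAW r4
  cy1 -> i1+i2 (add.ALU and.ALU) 2-wide
  cy2 -> i3 (xor.ALU) RAW r2
  cy3 -> i4+i5 (bne.BR sll.ALU) 2-wide
  cy4 -> i6 (xor.ALU) RAW r4
  cy5 -> i7 (ld.MEM) RAW r5
  cy6 -> i8+i9 (add.ALU and.ALU) 2-wide
  cy7 -> i10 (mul.MUL) no-port MUL/BR
  cy8 -> i11 (beq.BR) no-port BR/MUL
  cy9 -> i12 (mulh.MUL) tail

CYCLES = 10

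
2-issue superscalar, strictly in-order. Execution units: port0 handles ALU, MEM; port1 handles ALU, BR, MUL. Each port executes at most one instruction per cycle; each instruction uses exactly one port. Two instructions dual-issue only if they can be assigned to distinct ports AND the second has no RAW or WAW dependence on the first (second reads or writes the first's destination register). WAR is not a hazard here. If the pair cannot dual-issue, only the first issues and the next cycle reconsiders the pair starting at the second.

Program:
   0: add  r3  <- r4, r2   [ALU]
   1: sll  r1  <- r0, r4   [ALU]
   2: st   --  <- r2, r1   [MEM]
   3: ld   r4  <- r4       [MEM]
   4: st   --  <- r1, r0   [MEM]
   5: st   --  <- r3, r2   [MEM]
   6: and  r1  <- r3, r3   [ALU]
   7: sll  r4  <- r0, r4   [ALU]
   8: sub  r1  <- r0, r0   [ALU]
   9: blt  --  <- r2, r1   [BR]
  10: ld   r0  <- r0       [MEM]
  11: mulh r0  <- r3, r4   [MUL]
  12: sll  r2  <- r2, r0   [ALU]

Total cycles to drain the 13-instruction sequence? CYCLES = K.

0. add.ALU sll.ALU @i0+i1  | dual
1. st.MEM @i2  | no-port MEM/MEM
2. ld.MEM @i3  | no-port MEM/MEM
3. st.MEM @i4  | no-port MEM/MEM
4. st.MEM and.ALU @i5+i6  | dual
5. sll.ALU sub.ALU @i7+i8  | dual
6. blt.BR ld.MEM @i9+i10  | dual
7. mulh.MUL @i11  | RAW r0
8. sll.ALU @i12  | tail

CYCLES = 9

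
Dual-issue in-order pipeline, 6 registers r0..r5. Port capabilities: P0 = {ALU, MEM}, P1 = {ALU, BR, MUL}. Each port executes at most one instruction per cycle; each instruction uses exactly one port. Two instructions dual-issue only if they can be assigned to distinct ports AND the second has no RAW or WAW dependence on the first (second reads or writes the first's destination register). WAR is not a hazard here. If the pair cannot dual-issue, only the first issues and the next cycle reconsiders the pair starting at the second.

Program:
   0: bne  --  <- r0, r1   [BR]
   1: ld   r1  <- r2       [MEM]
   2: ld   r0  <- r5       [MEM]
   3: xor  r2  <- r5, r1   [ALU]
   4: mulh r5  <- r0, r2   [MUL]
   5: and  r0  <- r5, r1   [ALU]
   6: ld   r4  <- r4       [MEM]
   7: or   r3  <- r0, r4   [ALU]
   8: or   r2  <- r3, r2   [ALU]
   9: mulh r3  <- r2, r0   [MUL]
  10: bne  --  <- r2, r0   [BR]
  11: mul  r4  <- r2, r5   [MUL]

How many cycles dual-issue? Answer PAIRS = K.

0. bne ld @i0,i1  | pair
1. ld xor @i2,i3  | pair
2. mulh @i4  | RAW r5
3. and ld @i5,i6  | pair
4. or @i7  | RAW r3
5. or @i8  | RAW r2
6. mulh @i9  | no-port MUL/BR
7. bne @i10  | no-port BR/MUL
8. mul @i11  | tail

PAIRS = 3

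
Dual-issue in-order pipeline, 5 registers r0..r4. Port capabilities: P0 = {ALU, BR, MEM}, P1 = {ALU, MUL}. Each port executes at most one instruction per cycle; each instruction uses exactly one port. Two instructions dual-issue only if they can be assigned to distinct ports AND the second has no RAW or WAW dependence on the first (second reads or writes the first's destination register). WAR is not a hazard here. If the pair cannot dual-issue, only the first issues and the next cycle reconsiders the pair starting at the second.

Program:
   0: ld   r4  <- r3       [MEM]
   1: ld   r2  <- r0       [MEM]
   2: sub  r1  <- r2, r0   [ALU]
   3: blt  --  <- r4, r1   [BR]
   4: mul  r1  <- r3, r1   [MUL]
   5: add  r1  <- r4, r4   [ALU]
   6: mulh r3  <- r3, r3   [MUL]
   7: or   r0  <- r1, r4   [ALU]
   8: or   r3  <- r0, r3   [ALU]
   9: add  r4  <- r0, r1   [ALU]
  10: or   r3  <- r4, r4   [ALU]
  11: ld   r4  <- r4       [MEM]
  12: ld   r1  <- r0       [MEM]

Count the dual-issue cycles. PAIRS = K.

0. ld @i0  | no-port MEM/MEM
1. ld @i1  | RAW r2
2. sub @i2  | RAW r1
3. blt;mul @i3&i4  | dual
4. add;mulh @i5&i6  | dual
5. or @i7  | RAW r0
6. or;add @i8&i9  | dual
7. or;ld @i10&i11  | dual
8. ld @i12  | tail

PAIRS = 4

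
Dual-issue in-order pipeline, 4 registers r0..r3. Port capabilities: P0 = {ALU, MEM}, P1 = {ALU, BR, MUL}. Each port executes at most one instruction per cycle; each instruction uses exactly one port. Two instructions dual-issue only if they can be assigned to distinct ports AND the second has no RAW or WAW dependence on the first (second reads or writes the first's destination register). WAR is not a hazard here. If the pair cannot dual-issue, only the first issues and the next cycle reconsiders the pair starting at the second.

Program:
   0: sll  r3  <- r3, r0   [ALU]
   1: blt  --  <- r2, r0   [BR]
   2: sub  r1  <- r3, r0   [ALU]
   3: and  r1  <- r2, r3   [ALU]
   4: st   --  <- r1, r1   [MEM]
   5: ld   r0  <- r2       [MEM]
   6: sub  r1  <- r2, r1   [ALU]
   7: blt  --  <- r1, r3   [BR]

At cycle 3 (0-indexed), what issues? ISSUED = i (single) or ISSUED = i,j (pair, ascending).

ISSUED = 4

0. sll/blt @i0/i1  | pair
1. sub @i2  | WAW r1
2. and @i3  | RAW r1
3. st @i4  | no-port MEM/MEM
4. ld/sub @i5/i6  | pair
5. blt @i7  | tail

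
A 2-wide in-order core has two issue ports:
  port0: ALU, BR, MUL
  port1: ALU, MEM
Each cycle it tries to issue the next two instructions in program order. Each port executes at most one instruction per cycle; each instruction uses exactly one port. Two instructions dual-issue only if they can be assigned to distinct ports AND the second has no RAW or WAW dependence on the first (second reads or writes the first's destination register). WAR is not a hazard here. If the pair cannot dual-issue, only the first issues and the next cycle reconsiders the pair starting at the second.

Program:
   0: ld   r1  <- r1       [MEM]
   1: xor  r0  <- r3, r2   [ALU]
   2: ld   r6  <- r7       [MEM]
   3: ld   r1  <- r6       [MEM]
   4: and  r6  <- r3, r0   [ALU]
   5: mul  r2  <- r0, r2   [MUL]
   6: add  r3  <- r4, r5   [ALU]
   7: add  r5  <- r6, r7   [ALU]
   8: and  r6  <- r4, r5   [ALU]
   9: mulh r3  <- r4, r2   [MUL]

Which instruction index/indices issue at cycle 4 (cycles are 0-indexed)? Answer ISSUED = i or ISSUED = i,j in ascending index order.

ISSUED = 7

c0: i0,i1 ld;xor  dual
c1: i2 ld  no-port MEM/MEM
c2: i3,i4 ld;and  dual
c3: i5,i6 mul;add  dual
c4: i7 add  RAW r5
c5: i8,i9 and;mulh  dual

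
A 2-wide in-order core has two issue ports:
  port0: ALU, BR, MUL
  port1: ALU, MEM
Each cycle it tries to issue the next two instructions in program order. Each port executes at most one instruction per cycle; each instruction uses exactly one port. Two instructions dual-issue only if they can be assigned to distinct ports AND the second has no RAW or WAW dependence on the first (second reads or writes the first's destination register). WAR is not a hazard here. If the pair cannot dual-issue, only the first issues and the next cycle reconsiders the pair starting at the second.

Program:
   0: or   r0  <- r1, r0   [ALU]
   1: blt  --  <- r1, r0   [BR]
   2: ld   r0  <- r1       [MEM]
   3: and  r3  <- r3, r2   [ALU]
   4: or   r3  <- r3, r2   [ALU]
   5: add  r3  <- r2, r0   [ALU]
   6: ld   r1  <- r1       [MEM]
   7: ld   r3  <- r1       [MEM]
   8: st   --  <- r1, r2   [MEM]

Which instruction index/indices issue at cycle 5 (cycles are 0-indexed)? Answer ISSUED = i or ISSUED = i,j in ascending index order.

t=0 i0:or.ALU ; RAW r0
t=1 i1/i2:blt.BR/ld.MEM ; dual
t=2 i3:and.ALU ; RAW+WAW r3
t=3 i4:or.ALU ; WAW r3
t=4 i5/i6:add.ALU/ld.MEM ; dual
t=5 i7:ld.MEM ; no-port MEM/MEM
t=6 i8:st.MEM ; tail

ISSUED = 7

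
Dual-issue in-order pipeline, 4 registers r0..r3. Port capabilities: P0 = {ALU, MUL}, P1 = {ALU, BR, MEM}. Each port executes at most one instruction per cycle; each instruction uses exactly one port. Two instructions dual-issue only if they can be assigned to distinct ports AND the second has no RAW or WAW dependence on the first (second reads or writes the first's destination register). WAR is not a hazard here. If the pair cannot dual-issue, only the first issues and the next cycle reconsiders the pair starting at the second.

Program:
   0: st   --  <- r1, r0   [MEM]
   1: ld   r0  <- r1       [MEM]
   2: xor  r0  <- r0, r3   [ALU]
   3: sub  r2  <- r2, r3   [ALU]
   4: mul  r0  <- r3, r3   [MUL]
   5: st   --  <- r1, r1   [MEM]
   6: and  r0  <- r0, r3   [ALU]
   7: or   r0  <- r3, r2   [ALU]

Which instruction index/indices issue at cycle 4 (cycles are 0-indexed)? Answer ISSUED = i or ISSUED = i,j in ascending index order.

0. st @i0  | no-port MEM/MEM
1. ld @i1  | RAW+WAW r0
2. xor/sub @i2/i3  | pair
3. mul/st @i4/i5  | pair
4. and @i6  | WAW r0
5. or @i7  | tail

ISSUED = 6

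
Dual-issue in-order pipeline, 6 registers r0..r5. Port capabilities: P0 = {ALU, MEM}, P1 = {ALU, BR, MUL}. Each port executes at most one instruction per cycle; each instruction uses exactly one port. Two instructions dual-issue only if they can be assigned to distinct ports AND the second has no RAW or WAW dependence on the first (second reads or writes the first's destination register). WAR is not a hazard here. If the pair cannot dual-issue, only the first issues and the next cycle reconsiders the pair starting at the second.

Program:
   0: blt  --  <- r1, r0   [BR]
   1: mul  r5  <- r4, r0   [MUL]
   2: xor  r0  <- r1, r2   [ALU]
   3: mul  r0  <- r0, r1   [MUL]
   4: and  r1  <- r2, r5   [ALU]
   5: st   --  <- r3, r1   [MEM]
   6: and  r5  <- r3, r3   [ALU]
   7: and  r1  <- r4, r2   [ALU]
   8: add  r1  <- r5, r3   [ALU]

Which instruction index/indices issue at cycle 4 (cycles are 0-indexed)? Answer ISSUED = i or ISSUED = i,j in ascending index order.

ISSUED = 7

t=0 i0:blt.BR ; no-port BR/MUL
t=1 i1&i2:mul.MUL+xor.ALU ; pair
t=2 i3&i4:mul.MUL+and.ALU ; pair
t=3 i5&i6:st.MEM+and.ALU ; pair
t=4 i7:and.ALU ; WAW r1
t=5 i8:add.ALU ; tail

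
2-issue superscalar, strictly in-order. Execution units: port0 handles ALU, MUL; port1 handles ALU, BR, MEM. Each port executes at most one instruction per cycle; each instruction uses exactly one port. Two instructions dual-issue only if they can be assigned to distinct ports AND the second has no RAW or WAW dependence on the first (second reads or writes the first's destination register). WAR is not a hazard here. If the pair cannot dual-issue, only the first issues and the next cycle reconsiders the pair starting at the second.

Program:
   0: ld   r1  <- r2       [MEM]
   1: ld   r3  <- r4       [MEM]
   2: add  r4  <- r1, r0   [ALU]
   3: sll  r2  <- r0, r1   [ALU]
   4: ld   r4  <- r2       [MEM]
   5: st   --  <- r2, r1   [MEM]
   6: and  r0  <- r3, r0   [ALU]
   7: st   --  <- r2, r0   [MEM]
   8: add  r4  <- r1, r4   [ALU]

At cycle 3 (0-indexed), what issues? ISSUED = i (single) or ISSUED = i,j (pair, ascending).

ISSUED = 4

c0: i0 ld.MEM  no-port MEM/MEM
c1: i1+i2 ld.MEM/add.ALU  2-wide
c2: i3 sll.ALU  RAW r2
c3: i4 ld.MEM  no-port MEM/MEM
c4: i5+i6 st.MEM/and.ALU  2-wide
c5: i7+i8 st.MEM/add.ALU  2-wide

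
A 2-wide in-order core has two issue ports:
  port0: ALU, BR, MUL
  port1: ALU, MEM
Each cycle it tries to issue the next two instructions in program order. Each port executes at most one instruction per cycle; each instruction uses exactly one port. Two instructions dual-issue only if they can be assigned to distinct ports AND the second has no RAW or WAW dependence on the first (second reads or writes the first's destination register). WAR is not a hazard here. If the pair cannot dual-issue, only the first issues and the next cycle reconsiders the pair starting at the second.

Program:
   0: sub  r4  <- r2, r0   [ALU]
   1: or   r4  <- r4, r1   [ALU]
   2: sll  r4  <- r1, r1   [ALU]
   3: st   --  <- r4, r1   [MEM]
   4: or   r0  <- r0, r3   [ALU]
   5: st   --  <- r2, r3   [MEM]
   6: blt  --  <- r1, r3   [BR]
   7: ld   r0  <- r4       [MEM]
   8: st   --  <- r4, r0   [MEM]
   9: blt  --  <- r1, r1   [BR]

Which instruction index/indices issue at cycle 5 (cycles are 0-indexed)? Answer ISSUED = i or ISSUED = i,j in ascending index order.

ISSUED = 7

t=0 i0:sub.ALU ; RAW+WAW r4
t=1 i1:or.ALU ; WAW r4
t=2 i2:sll.ALU ; RAW r4
t=3 i3+i4:st.MEM/or.ALU ; pair
t=4 i5+i6:st.MEM/blt.BR ; pair
t=5 i7:ld.MEM ; no-port MEM/MEM
t=6 i8+i9:st.MEM/blt.BR ; pair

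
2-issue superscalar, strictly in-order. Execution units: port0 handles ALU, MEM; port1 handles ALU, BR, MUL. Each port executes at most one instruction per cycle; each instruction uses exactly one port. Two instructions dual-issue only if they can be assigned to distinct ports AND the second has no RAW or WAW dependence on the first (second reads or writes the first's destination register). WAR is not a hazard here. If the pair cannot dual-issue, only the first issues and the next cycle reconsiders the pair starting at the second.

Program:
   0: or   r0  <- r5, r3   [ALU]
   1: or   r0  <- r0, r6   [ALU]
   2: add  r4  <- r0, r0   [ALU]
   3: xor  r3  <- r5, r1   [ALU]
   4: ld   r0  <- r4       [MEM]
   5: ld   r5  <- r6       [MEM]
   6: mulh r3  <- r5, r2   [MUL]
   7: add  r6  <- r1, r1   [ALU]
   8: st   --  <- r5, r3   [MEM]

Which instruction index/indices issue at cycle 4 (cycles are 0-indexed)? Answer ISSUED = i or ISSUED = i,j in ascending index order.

ISSUED = 5

c0: i0 or.ALU  RAW+WAW r0
c1: i1 or.ALU  RAW r0
c2: i2,i3 add.ALU;xor.ALU  dual
c3: i4 ld.MEM  no-port MEM/MEM
c4: i5 ld.MEM  RAW r5
c5: i6,i7 mulh.MUL;add.ALU  dual
c6: i8 st.MEM  tail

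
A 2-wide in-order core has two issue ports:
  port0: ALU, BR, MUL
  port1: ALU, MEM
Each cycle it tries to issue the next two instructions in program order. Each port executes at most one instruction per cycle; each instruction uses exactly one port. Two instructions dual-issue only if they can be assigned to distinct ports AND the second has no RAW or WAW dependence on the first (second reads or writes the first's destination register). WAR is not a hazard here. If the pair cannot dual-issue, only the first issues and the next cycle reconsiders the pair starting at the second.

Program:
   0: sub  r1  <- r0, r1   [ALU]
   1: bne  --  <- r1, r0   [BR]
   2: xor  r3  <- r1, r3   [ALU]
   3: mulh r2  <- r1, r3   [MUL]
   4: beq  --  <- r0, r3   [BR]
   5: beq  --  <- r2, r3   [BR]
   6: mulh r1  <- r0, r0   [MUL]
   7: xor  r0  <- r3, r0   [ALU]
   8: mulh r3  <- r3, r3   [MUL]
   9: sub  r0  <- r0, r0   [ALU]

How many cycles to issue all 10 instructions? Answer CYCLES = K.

#0 head=0: sub.ALU i0 RAW r1
#1 head=1: bne.BR+xor.ALU i1&i2 2-wide
#2 head=3: mulh.MUL i3 no-port MUL/BR
#3 head=4: beq.BR i4 no-port BR/BR
#4 head=5: beq.BR i5 no-port BR/MUL
#5 head=6: mulh.MUL+xor.ALU i6&i7 2-wide
#6 head=8: mulh.MUL+sub.ALU i8&i9 2-wide

CYCLES = 7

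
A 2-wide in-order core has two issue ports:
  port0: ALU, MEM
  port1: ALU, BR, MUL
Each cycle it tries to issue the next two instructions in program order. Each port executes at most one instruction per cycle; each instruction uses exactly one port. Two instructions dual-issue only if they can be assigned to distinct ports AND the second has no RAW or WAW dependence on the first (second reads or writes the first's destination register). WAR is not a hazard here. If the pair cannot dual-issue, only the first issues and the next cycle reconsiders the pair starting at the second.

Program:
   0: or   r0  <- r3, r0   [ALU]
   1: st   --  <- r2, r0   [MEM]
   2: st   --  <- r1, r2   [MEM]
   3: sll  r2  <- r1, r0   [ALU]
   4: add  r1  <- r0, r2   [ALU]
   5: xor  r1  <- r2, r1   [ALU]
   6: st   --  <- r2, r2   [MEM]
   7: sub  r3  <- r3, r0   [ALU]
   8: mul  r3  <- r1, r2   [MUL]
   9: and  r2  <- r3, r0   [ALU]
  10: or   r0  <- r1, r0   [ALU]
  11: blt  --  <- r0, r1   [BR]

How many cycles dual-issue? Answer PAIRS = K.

PAIRS = 3

[0] i0  or.ALU  -- RAW r0
[1] i1  st.MEM  -- no-port MEM/MEM
[2] i2&i3  st.MEM/sll.ALU  -- 2-wide
[3] i4  add.ALU  -- RAW+WAW r1
[4] i5&i6  xor.ALU/st.MEM  -- 2-wide
[5] i7  sub.ALU  -- WAW r3
[6] i8  mul.MUL  -- RAW r3
[7] i9&i10  and.ALU/or.ALU  -- 2-wide
[8] i11  blt.BR  -- tail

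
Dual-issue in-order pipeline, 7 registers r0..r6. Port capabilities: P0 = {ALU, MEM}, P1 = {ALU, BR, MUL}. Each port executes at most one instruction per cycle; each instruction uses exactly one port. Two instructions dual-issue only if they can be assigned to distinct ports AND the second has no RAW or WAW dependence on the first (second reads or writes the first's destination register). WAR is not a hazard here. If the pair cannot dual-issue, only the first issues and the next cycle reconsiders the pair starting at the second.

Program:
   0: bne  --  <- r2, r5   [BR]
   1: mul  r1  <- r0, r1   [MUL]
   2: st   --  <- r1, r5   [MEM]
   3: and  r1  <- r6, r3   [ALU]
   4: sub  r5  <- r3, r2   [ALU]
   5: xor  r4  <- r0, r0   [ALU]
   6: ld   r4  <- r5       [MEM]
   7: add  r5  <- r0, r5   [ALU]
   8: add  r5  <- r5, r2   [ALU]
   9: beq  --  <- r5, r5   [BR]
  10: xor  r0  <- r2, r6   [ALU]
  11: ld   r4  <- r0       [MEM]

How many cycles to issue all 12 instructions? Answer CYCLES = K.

[0] i0  bne.BR  -- no-port BR/MUL
[1] i1  mul.MUL  -- RAW r1
[2] i2+i3  st.MEM and.ALU  -- 2-wide
[3] i4+i5  sub.ALU xor.ALU  -- 2-wide
[4] i6+i7  ld.MEM add.ALU  -- 2-wide
[5] i8  add.ALU  -- RAW r5
[6] i9+i10  beq.BR xor.ALU  -- 2-wide
[7] i11  ld.MEM  -- tail

CYCLES = 8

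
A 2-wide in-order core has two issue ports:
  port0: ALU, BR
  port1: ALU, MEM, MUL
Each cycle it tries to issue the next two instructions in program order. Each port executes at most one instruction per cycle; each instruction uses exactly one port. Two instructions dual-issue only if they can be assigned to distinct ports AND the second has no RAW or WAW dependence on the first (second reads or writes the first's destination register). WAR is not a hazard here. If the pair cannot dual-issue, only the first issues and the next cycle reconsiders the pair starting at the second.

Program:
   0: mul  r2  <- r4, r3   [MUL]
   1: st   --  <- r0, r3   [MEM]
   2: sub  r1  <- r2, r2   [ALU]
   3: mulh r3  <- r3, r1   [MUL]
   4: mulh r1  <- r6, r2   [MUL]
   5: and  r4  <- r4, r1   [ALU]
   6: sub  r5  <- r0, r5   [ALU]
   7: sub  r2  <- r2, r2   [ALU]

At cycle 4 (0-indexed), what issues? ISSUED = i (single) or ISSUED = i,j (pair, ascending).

  cy0 -> i0 (mul) no-port MUL/MEM
  cy1 -> i1/i2 (st+sub) 2-wide
  cy2 -> i3 (mulh) no-port MUL/MUL
  cy3 -> i4 (mulh) RAW r1
  cy4 -> i5/i6 (and+sub) 2-wide
  cy5 -> i7 (sub) tail

ISSUED = 5,6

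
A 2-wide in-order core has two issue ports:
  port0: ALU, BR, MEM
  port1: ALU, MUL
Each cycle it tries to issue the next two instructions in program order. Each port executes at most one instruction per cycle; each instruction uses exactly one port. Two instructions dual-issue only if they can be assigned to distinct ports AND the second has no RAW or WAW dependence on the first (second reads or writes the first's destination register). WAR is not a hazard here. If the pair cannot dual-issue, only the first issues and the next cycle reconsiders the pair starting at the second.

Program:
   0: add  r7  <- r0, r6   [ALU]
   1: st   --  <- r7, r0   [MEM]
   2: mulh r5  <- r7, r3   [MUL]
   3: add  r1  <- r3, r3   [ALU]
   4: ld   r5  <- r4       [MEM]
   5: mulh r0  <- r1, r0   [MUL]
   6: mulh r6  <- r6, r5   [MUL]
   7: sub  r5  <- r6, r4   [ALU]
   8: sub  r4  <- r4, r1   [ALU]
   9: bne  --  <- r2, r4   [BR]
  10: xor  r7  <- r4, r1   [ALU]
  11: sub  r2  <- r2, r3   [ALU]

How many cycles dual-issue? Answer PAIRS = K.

PAIRS = 4

0. add.ALU @i0  | RAW r7
1. st.MEM;mulh.MUL @i1+i2  | 2-wide
2. add.ALU;ld.MEM @i3+i4  | 2-wide
3. mulh.MUL @i5  | no-port MUL/MUL
4. mulh.MUL @i6  | RAW r6
5. sub.ALU;sub.ALU @i7+i8  | 2-wide
6. bne.BR;xor.ALU @i9+i10  | 2-wide
7. sub.ALU @i11  | tail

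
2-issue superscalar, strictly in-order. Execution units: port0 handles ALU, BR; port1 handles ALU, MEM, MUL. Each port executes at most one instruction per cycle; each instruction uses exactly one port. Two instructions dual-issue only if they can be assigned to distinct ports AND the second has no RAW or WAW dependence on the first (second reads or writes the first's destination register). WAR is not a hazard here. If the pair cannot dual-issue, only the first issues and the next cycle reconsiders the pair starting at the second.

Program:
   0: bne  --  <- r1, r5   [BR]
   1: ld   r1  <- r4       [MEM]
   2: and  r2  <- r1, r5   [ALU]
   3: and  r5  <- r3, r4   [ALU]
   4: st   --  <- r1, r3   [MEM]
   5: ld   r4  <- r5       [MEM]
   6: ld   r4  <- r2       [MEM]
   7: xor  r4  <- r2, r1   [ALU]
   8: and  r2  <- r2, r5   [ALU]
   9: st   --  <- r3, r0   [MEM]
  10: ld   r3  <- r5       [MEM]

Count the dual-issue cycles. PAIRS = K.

PAIRS = 3

  cy0 -> i0/i1 (bne.BR+ld.MEM) pair
  cy1 -> i2/i3 (and.ALU+and.ALU) pair
  cy2 -> i4 (st.MEM) no-port MEM/MEM
  cy3 -> i5 (ld.MEM) no-port MEM/MEM
  cy4 -> i6 (ld.MEM) WAW r4
  cy5 -> i7/i8 (xor.ALU+and.ALU) pair
  cy6 -> i9 (st.MEM) no-port MEM/MEM
  cy7 -> i10 (ld.MEM) tail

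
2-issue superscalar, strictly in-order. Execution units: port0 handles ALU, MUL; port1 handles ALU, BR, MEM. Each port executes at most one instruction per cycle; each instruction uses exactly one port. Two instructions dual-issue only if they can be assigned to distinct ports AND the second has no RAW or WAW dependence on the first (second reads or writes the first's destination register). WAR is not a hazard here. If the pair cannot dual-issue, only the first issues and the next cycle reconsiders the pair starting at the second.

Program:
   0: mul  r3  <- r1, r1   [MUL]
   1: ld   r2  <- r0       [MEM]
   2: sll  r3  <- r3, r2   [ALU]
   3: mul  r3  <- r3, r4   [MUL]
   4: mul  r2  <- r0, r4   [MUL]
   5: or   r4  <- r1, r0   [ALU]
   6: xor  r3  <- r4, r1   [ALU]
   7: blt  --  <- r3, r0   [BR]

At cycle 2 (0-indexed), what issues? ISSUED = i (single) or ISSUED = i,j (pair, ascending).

t=0 i0+i1:mul.MUL/ld.MEM ; dual
t=1 i2:sll.ALU ; RAW+WAW r3
t=2 i3:mul.MUL ; no-port MUL/MUL
t=3 i4+i5:mul.MUL/or.ALU ; dual
t=4 i6:xor.ALU ; RAW r3
t=5 i7:blt.BR ; tail

ISSUED = 3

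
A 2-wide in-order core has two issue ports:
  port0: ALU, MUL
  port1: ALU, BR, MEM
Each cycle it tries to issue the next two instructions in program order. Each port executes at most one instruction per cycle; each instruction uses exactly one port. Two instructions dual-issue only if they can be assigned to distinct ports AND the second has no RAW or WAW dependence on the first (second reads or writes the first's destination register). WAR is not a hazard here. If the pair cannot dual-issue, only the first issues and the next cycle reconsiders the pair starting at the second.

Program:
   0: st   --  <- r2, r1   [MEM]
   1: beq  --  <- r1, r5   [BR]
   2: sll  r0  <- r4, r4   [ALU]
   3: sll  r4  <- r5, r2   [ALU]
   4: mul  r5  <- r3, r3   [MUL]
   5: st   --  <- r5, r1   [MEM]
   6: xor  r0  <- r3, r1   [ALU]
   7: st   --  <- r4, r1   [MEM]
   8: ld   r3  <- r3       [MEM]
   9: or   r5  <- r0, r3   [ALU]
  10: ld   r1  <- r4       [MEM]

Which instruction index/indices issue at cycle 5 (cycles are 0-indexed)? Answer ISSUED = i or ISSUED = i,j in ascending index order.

t=0 i0:st ; no-port MEM/BR
t=1 i1&i2:beq/sll ; pair
t=2 i3&i4:sll/mul ; pair
t=3 i5&i6:st/xor ; pair
t=4 i7:st ; no-port MEM/MEM
t=5 i8:ld ; RAW r3
t=6 i9&i10:or/ld ; pair

ISSUED = 8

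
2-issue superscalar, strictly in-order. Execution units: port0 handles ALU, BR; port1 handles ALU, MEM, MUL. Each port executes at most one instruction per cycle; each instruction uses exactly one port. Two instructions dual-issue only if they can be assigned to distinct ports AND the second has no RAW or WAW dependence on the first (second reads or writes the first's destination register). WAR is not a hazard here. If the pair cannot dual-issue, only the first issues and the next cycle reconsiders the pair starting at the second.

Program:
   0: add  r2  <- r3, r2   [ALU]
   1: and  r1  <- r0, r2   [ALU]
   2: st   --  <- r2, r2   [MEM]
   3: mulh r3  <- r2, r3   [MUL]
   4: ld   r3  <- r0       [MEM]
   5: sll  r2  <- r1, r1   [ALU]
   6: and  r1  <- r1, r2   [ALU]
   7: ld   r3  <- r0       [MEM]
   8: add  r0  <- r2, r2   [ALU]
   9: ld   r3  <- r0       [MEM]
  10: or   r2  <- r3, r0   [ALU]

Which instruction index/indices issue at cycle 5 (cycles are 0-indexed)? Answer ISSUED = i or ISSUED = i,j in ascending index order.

  cy0 -> i0 (add) RAW r2
  cy1 -> i1+i2 (and+st) dual
  cy2 -> i3 (mulh) no-port MUL/MEM
  cy3 -> i4+i5 (ld+sll) dual
  cy4 -> i6+i7 (and+ld) dual
  cy5 -> i8 (add) RAW r0
  cy6 -> i9 (ld) RAW r3
  cy7 -> i10 (or) tail

ISSUED = 8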